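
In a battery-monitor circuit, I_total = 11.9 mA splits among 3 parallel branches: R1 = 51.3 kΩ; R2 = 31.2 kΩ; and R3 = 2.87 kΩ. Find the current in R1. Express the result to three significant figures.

I ≈ 0.580 mA

Conductances: ΣG = 1/51.3 + 1/31.2 + 1/2.87 = 0.4000 (1/kΩ).
By the current-divider rule, I = I_total · G_k/ΣG = 11.9 × 0.04874 = 0.5800 mA.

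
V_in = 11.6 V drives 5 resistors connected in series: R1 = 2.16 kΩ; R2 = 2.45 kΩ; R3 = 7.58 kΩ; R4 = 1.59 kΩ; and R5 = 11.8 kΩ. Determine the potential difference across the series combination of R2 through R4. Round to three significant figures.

ΣR = 2.16 + 2.45 + 7.58 + 1.59 + 11.8 = 25.58 kΩ.
R_{R2..R4} = 2.45 + 7.58 + 1.59 = 11.62 kΩ.
V = V_in · R/ΣR = 11.6 × 0.4543 = 5.269 V.

V ≈ 5.27 V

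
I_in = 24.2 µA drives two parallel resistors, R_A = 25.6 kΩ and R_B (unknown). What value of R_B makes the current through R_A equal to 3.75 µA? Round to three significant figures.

R_B ≈ 4.69 kΩ

In a two-way split, I_A/I_in = R_B/(R_A + R_B).
3.75/24.2 = R_B/(R_A + R_B) → R_B = R_A · (0.1550)/(1 − 0.1550) = 25.6 × 0.1834 = 4.694 kΩ.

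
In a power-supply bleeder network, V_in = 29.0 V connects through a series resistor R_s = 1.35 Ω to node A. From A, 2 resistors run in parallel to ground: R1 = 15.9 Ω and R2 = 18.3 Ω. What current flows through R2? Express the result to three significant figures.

I ≈ 1.37 A

Combine the parallel branches: R_p = (1/15.9 + 1/18.3)⁻¹ = 8.508 Ω.
V_A by voltage divider: V_A = 29.0 × 8.508/(1.35 + 8.508) = 25.03 V.
I(R2) = V_A / R2 = 25.03/18.3 = 1.368 A.
(Equivalently: I_total = 2.942 A, then current-divider fraction G_k/ΣG = 0.4649.)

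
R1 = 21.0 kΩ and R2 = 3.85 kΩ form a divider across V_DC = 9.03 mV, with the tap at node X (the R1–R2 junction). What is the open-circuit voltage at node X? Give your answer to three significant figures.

V_th ≈ 1.40 mV

Open-circuit (no load on X): V_th = V_DC · R2/(R1 + R2) = 9.03 × 3.85/(21.00 + 3.85) = 1.399 mV.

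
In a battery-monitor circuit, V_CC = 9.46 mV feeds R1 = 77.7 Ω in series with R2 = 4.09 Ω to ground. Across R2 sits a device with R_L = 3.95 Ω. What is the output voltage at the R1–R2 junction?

V_out ≈ 0.238 mV

First combine the lower leg with the load: R2 ‖ R_L = 2.009 Ω.
Now apply the divider: V_out = 9.46 × 0.02521 = 0.2385 mV.
(Unloaded it would be 0.473 mV; the load pulls it down.)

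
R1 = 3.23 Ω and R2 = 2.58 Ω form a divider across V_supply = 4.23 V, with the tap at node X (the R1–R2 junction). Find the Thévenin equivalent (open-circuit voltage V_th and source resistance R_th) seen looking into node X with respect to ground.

Open-circuit (no load on X): V_th = V_supply · R2/(R1 + R2) = 4.23 × 2.58/(3.230 + 2.58) = 1.878 V.
With V_supply suppressed (replaced by a short), R_th = R1 ‖ R2 = (3.230 × 2.58)/(3.230 + 2.58) = 1.434 Ω.

V_th ≈ 1.88 V, R_th ≈ 1.43 Ω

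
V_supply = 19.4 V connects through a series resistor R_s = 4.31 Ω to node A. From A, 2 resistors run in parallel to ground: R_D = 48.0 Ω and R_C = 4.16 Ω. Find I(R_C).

Parallel bank: R_p = 1/(1/48.0 + 1/4.16) = 3.828 Ω.
V_A = 19.4 × 3.828/8.138 = 9.126 V.
I(R_C) = V_A / R_C = 9.126/4.16 = 2.194 A.
(Equivalently: I_total = 2.384 A, then current-divider fraction G_k/ΣG = 0.9202.)

I ≈ 2.19 A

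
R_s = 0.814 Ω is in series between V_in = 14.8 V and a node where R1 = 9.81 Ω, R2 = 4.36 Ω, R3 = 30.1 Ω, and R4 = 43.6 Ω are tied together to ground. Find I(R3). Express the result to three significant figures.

I ≈ 0.374 A

Parallel bank: R_p = 1/(1/9.81 + 1/4.36 + 1/30.1 + 1/43.6) = 2.581 Ω.
Node voltage V_A = V_in · R_p/(R_s + R_p) = 14.8 × 0.7602 = 11.25 V.
Branch current I = V_A/R3 = 11.25/30.1 = 0.3738 A.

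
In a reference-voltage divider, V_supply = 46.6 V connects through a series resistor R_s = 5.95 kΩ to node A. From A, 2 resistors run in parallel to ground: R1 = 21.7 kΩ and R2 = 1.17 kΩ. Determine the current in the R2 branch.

I ≈ 6.26 mA

Equivalent of the parallel group: R_p = 1.110 kΩ.
Node voltage V_A = V_supply · R_p/(R_s + R_p) = 46.6 × 0.1572 = 7.327 V.
I(R2) = V_A / R2 = 7.327/1.17 = 6.263 mA.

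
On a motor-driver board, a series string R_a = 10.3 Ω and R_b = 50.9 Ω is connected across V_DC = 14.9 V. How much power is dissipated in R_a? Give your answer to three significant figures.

P ≈ 0.611 W

Series current I = V_DC/ΣR = 14.9/61.20 = 0.2435 A.
P = I²R = 0.05927 × 10.3 = 0.6105 W.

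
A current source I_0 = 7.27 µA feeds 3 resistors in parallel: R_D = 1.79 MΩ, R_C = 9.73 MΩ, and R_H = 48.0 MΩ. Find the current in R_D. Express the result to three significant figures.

Conductances: ΣG = 1/1.79 + 1/9.73 + 1/48.0 = 0.6823 (1/MΩ).
By the current-divider rule, I = I_0 · G_k/ΣG = 7.27 × 0.8188 = 5.953 µA.

I ≈ 5.95 µA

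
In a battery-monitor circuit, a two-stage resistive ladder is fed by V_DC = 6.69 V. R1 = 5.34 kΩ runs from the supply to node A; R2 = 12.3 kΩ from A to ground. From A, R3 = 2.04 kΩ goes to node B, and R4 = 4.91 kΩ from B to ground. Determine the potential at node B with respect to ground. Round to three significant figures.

V_B ≈ 2.15 V

The second stage (R3 + R4 = 6.950 kΩ) loads node A in parallel with R2.
Effective lower resistance at A: R2 ‖ 6.950 = 4.441 kΩ.
So V_A = 6.69 × 0.4540 = 3.037 V.
Then the unloaded second divider: V_B = V_A × R4/(R3+R4) = 3.037 × 0.7065 = 2.146 V.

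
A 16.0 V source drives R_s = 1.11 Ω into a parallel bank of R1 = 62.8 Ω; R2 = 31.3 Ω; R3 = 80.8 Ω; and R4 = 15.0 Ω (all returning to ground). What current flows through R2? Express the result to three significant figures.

I ≈ 0.448 A

Parallel bank: R_p = 1/(1/62.8 + 1/31.3 + 1/80.8 + 1/15.0) = 7.879 Ω.
V_A by voltage divider: V_A = 16.0 × 7.879/(1.11 + 7.879) = 14.02 V.
I(R2) = V_A / R2 = 14.02/31.3 = 0.4481 A.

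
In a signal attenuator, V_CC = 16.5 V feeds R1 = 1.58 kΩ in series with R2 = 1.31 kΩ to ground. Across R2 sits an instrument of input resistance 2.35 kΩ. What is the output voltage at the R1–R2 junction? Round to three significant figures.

V_out ≈ 5.73 V

First combine the lower leg with the load: R2 ‖ R_L = 0.8411 kΩ.
Then V_out = V_CC · R2'/(R1 + R2') = 16.5 × 0.8411/2.421 = 5.732 V.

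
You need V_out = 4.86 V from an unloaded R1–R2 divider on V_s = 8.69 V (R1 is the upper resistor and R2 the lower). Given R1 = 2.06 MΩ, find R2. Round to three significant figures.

The divider ratio is R2/(R1+R2) = 4.86/8.69 = 0.5593.
Rearranging, R2 = R1·k/(1−k) = 2.06 × 1.269 = 2.614 MΩ.

R2 ≈ 2.61 MΩ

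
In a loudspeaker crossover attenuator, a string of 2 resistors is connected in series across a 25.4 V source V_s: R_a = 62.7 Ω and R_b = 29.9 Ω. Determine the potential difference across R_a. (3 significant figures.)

Total series resistance ΣR = 62.7 + 29.9 = 92.60 Ω.
Voltage divider: V = V_s · (62.70 / 92.60) = 25.4 × 0.6771 = 17.20 V.

V ≈ 17.2 V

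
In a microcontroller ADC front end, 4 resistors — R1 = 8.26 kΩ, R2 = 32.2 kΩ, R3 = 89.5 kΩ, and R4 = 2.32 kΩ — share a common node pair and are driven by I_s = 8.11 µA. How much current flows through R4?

I ≈ 5.88 µA

ΣG = 1/8.26 + 1/32.2 + 1/89.5 + 1/2.32 = 0.5943.
By the current-divider rule, I = I_s · G_k/ΣG = 8.11 × 0.7252 = 5.882 µA.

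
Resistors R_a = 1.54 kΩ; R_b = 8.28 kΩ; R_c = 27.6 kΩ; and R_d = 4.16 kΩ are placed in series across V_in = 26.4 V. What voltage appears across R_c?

V ≈ 17.5 V

Series total: ΣR = 1.54 + 8.28 + 27.6 + 4.16 = 41.58 kΩ.
By the voltage-divider rule, V = 26.4 × 27.60/41.58 = 17.52 V.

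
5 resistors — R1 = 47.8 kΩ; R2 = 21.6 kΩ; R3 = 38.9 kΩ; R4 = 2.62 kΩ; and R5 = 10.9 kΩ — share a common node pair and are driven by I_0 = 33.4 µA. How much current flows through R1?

I ≈ 1.23 µA

Total conductance ΣG = 1/47.8 + 1/21.6 + 1/38.9 + 1/2.62 + 1/10.9 = 0.5663 (units of 1/kΩ).
By the current-divider rule, I = I_0 · G_k/ΣG = 33.4 × 0.03694 = 1.234 µA.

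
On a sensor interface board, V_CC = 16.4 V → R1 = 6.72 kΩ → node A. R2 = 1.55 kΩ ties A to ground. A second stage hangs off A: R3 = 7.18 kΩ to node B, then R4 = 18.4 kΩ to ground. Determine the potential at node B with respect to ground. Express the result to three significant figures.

Looking into the second stage from A: R3 + R4 = 25.58 kΩ appears in parallel with R2.
Effective lower resistance at A: R2 ‖ 25.58 = 1.461 kΩ.
First divider: V_A = V_CC · 1.461/(6.72 + 1.461) = 2.930 V.
V_B = V_A × 0.7193 = 2.107 V.

V_B ≈ 2.11 V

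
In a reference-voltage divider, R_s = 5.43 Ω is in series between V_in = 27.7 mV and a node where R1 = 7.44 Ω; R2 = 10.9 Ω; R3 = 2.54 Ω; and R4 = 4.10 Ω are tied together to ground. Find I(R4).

Equivalent of the parallel group: R_p = 1.158 Ω.
V_A = 27.7 × 1.158/6.588 = 4.868 mV.
I(R4) = V_A / R4 = 4.868/4.10 = 1.187 mA.

I ≈ 1.19 mA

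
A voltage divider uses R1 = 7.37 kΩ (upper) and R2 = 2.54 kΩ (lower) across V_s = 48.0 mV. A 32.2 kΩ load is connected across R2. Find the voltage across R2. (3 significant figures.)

First combine the lower leg with the load: R2 ‖ R_L = 2.354 kΩ.
Now apply the divider: V_out = 48.0 × 0.2421 = 11.62 mV.

V_out ≈ 11.6 mV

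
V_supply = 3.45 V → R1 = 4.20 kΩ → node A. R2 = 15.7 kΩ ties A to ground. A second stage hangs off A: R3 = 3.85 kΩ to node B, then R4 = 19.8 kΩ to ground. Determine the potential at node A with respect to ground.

Looking into the second stage from A: R3 + R4 = 23.65 kΩ appears in parallel with R2.
Effective lower resistance at A: R2 ‖ 23.65 = 9.436 kΩ.
V_A = 3.45 × 9.436/(4.20 + 9.436) = 2.387 V.

V_A ≈ 2.39 V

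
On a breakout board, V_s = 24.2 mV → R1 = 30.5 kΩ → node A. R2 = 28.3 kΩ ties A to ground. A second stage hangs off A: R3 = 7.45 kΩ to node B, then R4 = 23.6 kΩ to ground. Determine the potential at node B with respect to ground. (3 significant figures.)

V_B ≈ 6.01 mV

Node A sees R2 in parallel with the series input of stage 2, R3 + R4 = 31.05 kΩ.
R2 ‖ (R3+R4) = 14.81 kΩ.
So V_A = 24.2 × 0.3268 = 7.908 mV.
V_B = V_A × 0.7601 = 6.011 mV.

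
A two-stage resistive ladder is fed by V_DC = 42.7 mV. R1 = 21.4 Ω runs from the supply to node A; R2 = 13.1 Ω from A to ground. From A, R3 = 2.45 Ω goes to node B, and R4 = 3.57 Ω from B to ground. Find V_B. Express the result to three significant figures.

V_B ≈ 4.09 mV

The second stage (R3 + R4 = 6.020 Ω) loads node A in parallel with R2.
Effective lower resistance at A: R2 ‖ 6.020 = 4.125 Ω.
First divider: V_A = V_DC · 4.125/(21.4 + 4.125) = 6.900 mV.
V_B = V_A × 0.5930 = 4.092 mV.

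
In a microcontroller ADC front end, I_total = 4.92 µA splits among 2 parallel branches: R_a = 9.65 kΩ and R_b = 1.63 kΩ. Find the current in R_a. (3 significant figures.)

Two-branch current divider: I_k = I_total · R_other/(R_1 + R_2).
I(R_a) = 4.92 × 1.63/(9.65 + 1.63) = 4.92 × 0.1445 = 0.7110 µA.

I ≈ 0.711 µA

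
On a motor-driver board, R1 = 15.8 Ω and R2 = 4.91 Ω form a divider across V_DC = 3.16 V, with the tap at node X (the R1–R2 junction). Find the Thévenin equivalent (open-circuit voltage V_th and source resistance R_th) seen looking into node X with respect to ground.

V_th is the unloaded tap voltage: V_DC · R2/(R1+R2) = 3.16 × 0.2371 = 0.7492 V.
Looking into X with the source shorted: R_th = R1·R2/(R1+R2) = 15.80 × 4.91/20.71 = 3.746 Ω.

V_th ≈ 0.749 V, R_th ≈ 3.75 Ω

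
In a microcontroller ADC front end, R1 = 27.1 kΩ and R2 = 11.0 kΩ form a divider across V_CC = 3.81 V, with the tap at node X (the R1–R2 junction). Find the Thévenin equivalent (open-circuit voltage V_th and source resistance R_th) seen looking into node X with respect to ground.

V_th ≈ 1.10 V, R_th ≈ 7.82 kΩ

V_th is the unloaded tap voltage: V_CC · R2/(R1+R2) = 3.81 × 0.2887 = 1.100 V.
Zeroing V_CC shorts the top of R1 to ground, so R_th = R1 ‖ R2 = 7.824 kΩ.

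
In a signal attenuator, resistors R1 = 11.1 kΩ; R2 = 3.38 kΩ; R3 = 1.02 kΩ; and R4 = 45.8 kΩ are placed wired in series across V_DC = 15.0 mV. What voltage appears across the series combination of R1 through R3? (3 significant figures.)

V ≈ 3.79 mV

ΣR = 11.1 + 3.38 + 1.02 + 45.8 = 61.30 kΩ.
R_{R1..R3} = 11.1 + 3.38 + 1.02 = 15.50 kΩ.
V = V_DC · R/ΣR = 15.0 × 0.2529 = 3.793 mV.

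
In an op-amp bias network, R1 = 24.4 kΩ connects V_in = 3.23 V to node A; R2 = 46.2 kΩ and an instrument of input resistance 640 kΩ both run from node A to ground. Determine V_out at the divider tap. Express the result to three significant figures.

V_out ≈ 2.06 V

The load sits in parallel with R2, giving an effective lower resistance R2' = R2·R_L/(R2+R_L) = 43.09 kΩ.
Voltage divider with the loaded lower leg: V_out = 3.23 × 43.09/(24.4 + 43.09) = 3.23 × 0.6385 = 2.062 V.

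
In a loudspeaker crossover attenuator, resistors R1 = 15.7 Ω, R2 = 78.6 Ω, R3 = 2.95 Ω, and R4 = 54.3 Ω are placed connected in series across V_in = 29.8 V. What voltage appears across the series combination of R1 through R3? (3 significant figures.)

V ≈ 19.1 V

Series total: ΣR = 15.7 + 78.6 + 2.95 + 54.3 = 151.5 Ω.
R_{R1..R3} = 15.7 + 78.6 + 2.95 = 97.25 Ω.
Voltage divider: V = V_in · (97.25 / 151.5) = 29.8 × 0.6417 = 19.12 V.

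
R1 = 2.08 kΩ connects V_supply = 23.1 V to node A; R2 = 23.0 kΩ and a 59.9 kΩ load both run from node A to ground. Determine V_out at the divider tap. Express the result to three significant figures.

The load sits in parallel with R2, giving an effective lower resistance R2' = R2·R_L/(R2+R_L) = 16.62 kΩ.
Voltage divider with the loaded lower leg: V_out = 23.1 × 16.62/(2.08 + 16.62) = 23.1 × 0.8888 = 20.53 V.
(Unloaded it would be 21.2 V; the load pulls it down.)

V_out ≈ 20.5 V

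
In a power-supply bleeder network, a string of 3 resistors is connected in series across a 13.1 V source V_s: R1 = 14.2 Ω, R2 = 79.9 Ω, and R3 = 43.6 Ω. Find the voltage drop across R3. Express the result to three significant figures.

V ≈ 4.15 V

ΣR = 14.2 + 79.9 + 43.6 = 137.7 Ω.
V = V_s · R/ΣR = 13.1 × 0.3166 = 4.148 V.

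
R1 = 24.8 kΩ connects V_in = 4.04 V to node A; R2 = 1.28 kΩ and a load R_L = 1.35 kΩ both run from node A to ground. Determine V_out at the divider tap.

The load sits in parallel with R2, giving an effective lower resistance R2' = R2·R_L/(R2+R_L) = 0.6570 kΩ.
Voltage divider with the loaded lower leg: V_out = 4.04 × 0.6570/(24.8 + 0.6570) = 4.04 × 0.02581 = 0.1043 V.
(Unloaded it would be 0.198 V; the load pulls it down.)

V_out ≈ 0.104 V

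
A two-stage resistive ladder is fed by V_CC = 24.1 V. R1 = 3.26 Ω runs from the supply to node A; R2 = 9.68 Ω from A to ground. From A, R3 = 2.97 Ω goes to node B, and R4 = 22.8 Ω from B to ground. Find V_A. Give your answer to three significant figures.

Node A sees R2 in parallel with the series input of stage 2, R3 + R4 = 25.77 Ω.
Effective lower resistance at A: R2 ‖ 25.77 = 7.037 Ω.
So V_A = 24.1 × 0.6834 = 16.47 V.

V_A ≈ 16.5 V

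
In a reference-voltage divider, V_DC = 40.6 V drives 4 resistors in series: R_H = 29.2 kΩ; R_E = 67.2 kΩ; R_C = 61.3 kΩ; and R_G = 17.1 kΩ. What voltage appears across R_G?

ΣR = 29.2 + 67.2 + 61.3 + 17.1 = 174.8 kΩ.
Voltage divider: V = V_DC · (17.10 / 174.8) = 40.6 × 0.09783 = 3.972 V.

V ≈ 3.97 V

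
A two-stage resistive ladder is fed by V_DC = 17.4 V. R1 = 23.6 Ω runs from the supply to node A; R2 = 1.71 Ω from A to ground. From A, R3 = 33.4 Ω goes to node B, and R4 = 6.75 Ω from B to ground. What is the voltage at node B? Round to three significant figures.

V_B ≈ 0.190 V

Looking into the second stage from A: R3 + R4 = 40.15 Ω appears in parallel with R2.
R2 ‖ (R3+R4) = 1.640 Ω.
First divider: V_A = V_DC · 1.640/(23.6 + 1.640) = 1.131 V.
Stage 2 is unloaded, so V_B = V_A · R4/(R3+R4) = 1.131 × 6.75/40.15 = 0.1901 V.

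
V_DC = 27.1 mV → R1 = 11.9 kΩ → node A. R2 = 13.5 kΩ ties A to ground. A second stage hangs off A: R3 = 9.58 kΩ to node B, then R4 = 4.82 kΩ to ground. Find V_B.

Node A sees R2 in parallel with the series input of stage 2, R3 + R4 = 14.40 kΩ.
R2 ‖ (R3+R4) = 6.968 kΩ.
First divider: V_A = V_DC · 6.968/(11.9 + 6.968) = 10.01 mV.
Then the unloaded second divider: V_B = V_A × R4/(R3+R4) = 10.01 × 0.3347 = 3.350 mV.

V_B ≈ 3.35 mV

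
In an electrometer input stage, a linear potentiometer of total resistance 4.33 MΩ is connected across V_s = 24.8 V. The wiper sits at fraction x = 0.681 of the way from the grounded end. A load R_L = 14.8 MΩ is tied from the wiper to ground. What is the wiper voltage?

Split the track: R_lower = x·R_p = 2.949 MΩ, R_upper = (1−x)·R_p = 1.381 MΩ.
(x·R_p) ‖ R_L = 2.459 MΩ.
V_out = 24.8 × 2.459/(1.381 + 2.459) = 15.88 V.

V_out ≈ 15.9 V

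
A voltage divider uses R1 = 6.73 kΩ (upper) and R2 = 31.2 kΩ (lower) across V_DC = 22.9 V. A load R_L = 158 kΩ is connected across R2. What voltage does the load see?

V_out ≈ 18.2 V

R2 ‖ R_L = (31.2 × 158)/(31.2 + 158) = 26.05 kΩ.
Then V_out = V_DC · R2'/(R1 + R2') = 22.9 × 26.05/32.78 = 18.20 V.
(Unloaded it would be 18.8 V; the load pulls it down.)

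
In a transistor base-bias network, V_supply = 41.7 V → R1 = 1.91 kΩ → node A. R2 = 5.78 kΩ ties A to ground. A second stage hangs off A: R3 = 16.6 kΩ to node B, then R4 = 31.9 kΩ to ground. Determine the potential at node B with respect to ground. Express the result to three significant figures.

V_B ≈ 20.0 V

Node A sees R2 in parallel with the series input of stage 2, R3 + R4 = 48.50 kΩ.
R2 ‖ (R3+R4) = 5.165 kΩ.
First divider: V_A = V_supply · 5.165/(1.91 + 5.165) = 30.44 V.
Stage 2 is unloaded, so V_B = V_A · R4/(R3+R4) = 30.44 × 31.9/48.50 = 20.02 V.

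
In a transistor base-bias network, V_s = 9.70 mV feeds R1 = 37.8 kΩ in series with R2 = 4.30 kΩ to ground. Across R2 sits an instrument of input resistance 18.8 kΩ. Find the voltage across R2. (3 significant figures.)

First combine the lower leg with the load: R2 ‖ R_L = 3.500 kΩ.
Then V_out = V_s · R2'/(R1 + R2') = 9.70 × 3.500/41.30 = 0.8219 mV.

V_out ≈ 0.822 mV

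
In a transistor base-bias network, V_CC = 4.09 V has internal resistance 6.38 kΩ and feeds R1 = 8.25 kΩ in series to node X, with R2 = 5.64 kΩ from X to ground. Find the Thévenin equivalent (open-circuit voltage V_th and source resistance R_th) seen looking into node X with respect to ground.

R1' = 6.38 + 8.25 = 14.63 kΩ (source resistance + R1).
With X open, the divider is unloaded: V_th = 4.09 × 5.64/20.27 = 1.138 V.
With V_CC suppressed (replaced by a short), R_th = R1' ‖ R2 = (14.63 × 5.64)/(14.63 + 5.64) = 4.071 kΩ.

V_th ≈ 1.14 V, R_th ≈ 4.07 kΩ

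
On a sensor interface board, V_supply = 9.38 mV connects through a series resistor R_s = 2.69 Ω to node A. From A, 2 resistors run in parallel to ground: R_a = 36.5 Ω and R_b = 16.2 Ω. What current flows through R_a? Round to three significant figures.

Equivalent of the parallel group: R_p = 11.22 Ω.
Node voltage V_A = V_supply · R_p/(R_s + R_p) = 9.38 × 0.8066 = 7.566 mV.
Branch current I = V_A/R_a = 7.566/36.5 = 0.2073 mA.

I ≈ 0.207 mA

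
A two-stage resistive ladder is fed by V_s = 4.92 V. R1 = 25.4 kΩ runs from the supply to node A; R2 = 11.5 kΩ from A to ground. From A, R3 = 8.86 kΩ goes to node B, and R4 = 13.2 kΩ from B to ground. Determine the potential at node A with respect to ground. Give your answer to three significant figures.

V_A ≈ 1.13 V

Looking into the second stage from A: R3 + R4 = 22.06 kΩ appears in parallel with R2.
R2 ‖ (R3+R4) = 7.559 kΩ.
V_A = 4.92 × 7.559/(25.4 + 7.559) = 1.128 V.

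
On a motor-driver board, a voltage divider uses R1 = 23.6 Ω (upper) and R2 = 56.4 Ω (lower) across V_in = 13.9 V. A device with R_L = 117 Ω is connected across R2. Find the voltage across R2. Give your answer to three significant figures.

V_out ≈ 8.58 V

First combine the lower leg with the load: R2 ‖ R_L = 38.06 Ω.
Then V_out = V_in · R2'/(R1 + R2') = 13.9 × 38.06/61.66 = 8.579 V.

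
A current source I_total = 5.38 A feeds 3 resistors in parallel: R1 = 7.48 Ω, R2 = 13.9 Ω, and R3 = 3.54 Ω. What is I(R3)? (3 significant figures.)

I ≈ 3.11 A

Total conductance ΣG = 1/7.48 + 1/13.9 + 1/3.54 = 0.4881 (units of 1/Ω).
R3 takes the fraction G_k/ΣG = 0.2825/0.4881 = 0.5787, so I = 5.38 × 0.5787 = 3.114 A.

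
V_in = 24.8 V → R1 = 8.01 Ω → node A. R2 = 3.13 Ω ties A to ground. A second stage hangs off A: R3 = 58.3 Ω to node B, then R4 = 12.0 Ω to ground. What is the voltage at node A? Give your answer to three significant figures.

V_A ≈ 6.75 V

Node A sees R2 in parallel with the series input of stage 2, R3 + R4 = 70.30 Ω.
Effective lower resistance at A: R2 ‖ 70.30 = 2.997 Ω.
V_A = 24.8 × 2.997/(8.01 + 2.997) = 6.752 V.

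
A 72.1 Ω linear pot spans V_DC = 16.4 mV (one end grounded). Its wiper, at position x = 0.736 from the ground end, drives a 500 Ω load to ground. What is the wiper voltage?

V_out ≈ 11.7 mV

Split the track: R_lower = x·R_p = 53.07 Ω, R_upper = (1−x)·R_p = 19.03 Ω.
Lower segment in parallel with the load: 53.07 ‖ 500 = 47.97 Ω.
V_out = 16.4 × 47.97/(19.03 + 47.97) = 11.74 mV.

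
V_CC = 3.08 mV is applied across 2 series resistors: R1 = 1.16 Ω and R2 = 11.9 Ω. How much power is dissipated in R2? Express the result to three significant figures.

P ≈ 0.662 µW

ΣR = 13.06 Ω → I = 3.08/13.06 = 0.2358 mA.
P(R2) = I²·R2 = (0.2358)² × 11.9 = 0.6619 µW.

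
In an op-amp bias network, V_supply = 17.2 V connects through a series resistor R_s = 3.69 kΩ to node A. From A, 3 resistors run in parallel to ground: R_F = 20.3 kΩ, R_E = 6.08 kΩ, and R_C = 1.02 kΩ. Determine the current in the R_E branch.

I ≈ 0.523 mA

Combine the parallel branches: R_p = (1/20.3 + 1/6.08 + 1/1.02)⁻¹ = 0.8374 kΩ.
Node voltage V_A = V_supply · R_p/(R_s + R_p) = 17.2 × 0.1850 = 3.181 V.
I(R_E) = V_A / R_E = 3.181/6.08 = 0.5233 mA.
(Check via current divider: I_total = 3.799 mA; share G_k/ΣG = 0.1377 → same result.)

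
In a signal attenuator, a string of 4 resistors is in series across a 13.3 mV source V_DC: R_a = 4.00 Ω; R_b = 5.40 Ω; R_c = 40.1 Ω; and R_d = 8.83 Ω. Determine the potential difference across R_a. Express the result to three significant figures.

Total series resistance ΣR = 4.00 + 5.40 + 40.1 + 8.83 = 58.33 Ω.
V = V_DC · R/ΣR = 13.3 × 0.06858 = 0.9121 mV.

V ≈ 0.912 mV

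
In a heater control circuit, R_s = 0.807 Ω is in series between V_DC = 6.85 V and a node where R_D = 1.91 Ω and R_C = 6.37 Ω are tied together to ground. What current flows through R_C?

I ≈ 0.694 A

Combine the parallel branches: R_p = (1/1.91 + 1/6.37)⁻¹ = 1.469 Ω.
Node voltage V_A = V_DC · R_p/(R_s + R_p) = 6.85 × 0.6455 = 4.422 V.
Branch current I = V_A/R_C = 4.422/6.37 = 0.6941 A.
(Check via current divider: I_total = 3.009 A; share G_k/ΣG = 0.2307 → same result.)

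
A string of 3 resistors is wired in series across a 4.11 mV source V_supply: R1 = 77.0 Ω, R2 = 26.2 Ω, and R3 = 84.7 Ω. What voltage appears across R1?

V ≈ 1.68 mV

Series total: ΣR = 77.0 + 26.2 + 84.7 = 187.9 Ω.
V = V_supply · R/ΣR = 4.11 × 0.4098 = 1.684 mV.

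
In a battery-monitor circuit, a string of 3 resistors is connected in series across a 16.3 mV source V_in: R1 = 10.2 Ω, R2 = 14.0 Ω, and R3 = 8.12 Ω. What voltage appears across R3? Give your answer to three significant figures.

Series total: ΣR = 10.2 + 14.0 + 8.12 = 32.32 Ω.
V = V_in · R/ΣR = 16.3 × 0.2512 = 4.095 mV.

V ≈ 4.10 mV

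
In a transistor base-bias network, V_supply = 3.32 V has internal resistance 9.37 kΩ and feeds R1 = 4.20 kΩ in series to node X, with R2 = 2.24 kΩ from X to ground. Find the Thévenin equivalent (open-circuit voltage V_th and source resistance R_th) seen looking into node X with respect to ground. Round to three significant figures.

R1' = 9.37 + 4.20 = 13.57 kΩ (source resistance + R1).
Open-circuit (no load on X): V_th = V_supply · R2/(R1' + R2) = 3.32 × 2.24/(13.57 + 2.24) = 0.4704 V.
Zeroing V_supply shorts the top of R1' to ground, so R_th = R1' ‖ R2 = 1.923 kΩ.

V_th ≈ 0.470 V, R_th ≈ 1.92 kΩ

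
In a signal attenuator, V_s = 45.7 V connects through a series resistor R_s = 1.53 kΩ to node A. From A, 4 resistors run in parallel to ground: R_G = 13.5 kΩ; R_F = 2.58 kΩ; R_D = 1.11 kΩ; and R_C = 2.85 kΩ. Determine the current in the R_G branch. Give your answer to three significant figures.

I ≈ 0.935 mA

Combine the parallel branches: R_p = (1/13.5 + 1/2.58 + 1/1.11 + 1/2.85)⁻¹ = 0.5836 kΩ.
Node voltage V_A = V_s · R_p/(R_s + R_p) = 45.7 × 0.2761 = 12.62 V.
Branch current I = V_A/R_G = 12.62/13.5 = 0.9347 mA.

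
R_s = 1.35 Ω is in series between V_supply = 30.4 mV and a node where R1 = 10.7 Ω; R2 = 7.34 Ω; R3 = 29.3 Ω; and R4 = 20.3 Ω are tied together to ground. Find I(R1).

Equivalent of the parallel group: R_p = 3.194 Ω.
V_A by voltage divider: V_A = 30.4 × 3.194/(1.35 + 3.194) = 21.37 mV.
I(R1) = V_A / R1 = 21.37/10.7 = 1.997 mA.

I ≈ 2.00 mA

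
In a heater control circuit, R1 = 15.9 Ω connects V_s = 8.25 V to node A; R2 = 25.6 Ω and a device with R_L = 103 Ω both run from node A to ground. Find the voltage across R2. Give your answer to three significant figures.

First combine the lower leg with the load: R2 ‖ R_L = 20.50 Ω.
Voltage divider with the loaded lower leg: V_out = 8.25 × 20.50/(15.9 + 20.50) = 8.25 × 0.5632 = 4.647 V.
(Unloaded it would be 5.09 V; the load pulls it down.)

V_out ≈ 4.65 V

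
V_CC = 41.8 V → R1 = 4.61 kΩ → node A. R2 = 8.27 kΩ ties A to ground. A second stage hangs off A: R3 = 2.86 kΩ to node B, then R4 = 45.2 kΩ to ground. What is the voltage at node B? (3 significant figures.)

The second stage (R3 + R4 = 48.06 kΩ) loads node A in parallel with R2.
Effective lower resistance at A: R2 ‖ 48.06 = 7.056 kΩ.
First divider: V_A = V_CC · 7.056/(4.61 + 7.056) = 25.28 V.
Stage 2 is unloaded, so V_B = V_A · R4/(R3+R4) = 25.28 × 45.2/48.06 = 23.78 V.

V_B ≈ 23.8 V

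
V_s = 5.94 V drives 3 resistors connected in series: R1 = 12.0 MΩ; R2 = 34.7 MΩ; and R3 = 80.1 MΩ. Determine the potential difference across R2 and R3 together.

V ≈ 5.38 V

Series total: ΣR = 12.0 + 34.7 + 80.1 = 126.8 MΩ.
R_{R2..R3} = 34.7 + 80.1 = 114.8 MΩ.
By the voltage-divider rule, V = 5.94 × 114.8/126.8 = 5.378 V.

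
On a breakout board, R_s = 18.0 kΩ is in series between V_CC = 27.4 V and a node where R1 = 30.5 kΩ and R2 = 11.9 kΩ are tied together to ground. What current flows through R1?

Equivalent of the parallel group: R_p = 8.560 kΩ.
Node voltage V_A = V_CC · R_p/(R_s + R_p) = 27.4 × 0.3223 = 8.831 V.
Branch current I = V_A/R1 = 8.831/30.5 = 0.2895 mA.
(Check via current divider: I_total = 1.032 mA; share G_k/ΣG = 0.2807 → same result.)

I ≈ 0.290 mA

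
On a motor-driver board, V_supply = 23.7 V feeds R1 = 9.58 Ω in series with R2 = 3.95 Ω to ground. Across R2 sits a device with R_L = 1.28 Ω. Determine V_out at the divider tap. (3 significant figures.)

First combine the lower leg with the load: R2 ‖ R_L = 0.9667 Ω.
Voltage divider with the loaded lower leg: V_out = 23.7 × 0.9667/(9.58 + 0.9667) = 23.7 × 0.09166 = 2.172 V.

V_out ≈ 2.17 V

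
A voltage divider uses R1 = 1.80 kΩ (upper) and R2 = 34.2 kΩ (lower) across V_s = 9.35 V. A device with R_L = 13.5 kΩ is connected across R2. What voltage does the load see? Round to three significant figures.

First combine the lower leg with the load: R2 ‖ R_L = 9.679 kΩ.
Then V_out = V_s · R2'/(R1 + R2') = 9.35 × 9.679/11.48 = 7.884 V.

V_out ≈ 7.88 V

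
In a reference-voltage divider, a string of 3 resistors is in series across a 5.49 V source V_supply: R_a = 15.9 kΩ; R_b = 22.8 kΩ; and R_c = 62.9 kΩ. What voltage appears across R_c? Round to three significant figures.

Series total: ΣR = 15.9 + 22.8 + 62.9 = 101.6 kΩ.
Voltage divider: V = V_supply · (62.90 / 101.6) = 5.49 × 0.6191 = 3.399 V.

V ≈ 3.40 V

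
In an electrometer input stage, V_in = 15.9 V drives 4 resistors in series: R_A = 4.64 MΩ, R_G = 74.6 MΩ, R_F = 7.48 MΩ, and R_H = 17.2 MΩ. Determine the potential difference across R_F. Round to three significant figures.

V ≈ 1.14 V

Series total: ΣR = 4.64 + 74.6 + 7.48 + 17.2 = 103.9 MΩ.
V = V_in · R/ΣR = 15.9 × 0.07198 = 1.144 V.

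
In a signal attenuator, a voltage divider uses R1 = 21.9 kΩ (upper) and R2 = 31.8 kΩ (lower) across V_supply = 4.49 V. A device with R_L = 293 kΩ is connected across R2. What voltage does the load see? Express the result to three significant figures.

V_out ≈ 2.55 V

First combine the lower leg with the load: R2 ‖ R_L = 28.69 kΩ.
Then V_out = V_supply · R2'/(R1 + R2') = 4.49 × 28.69/50.59 = 2.546 V.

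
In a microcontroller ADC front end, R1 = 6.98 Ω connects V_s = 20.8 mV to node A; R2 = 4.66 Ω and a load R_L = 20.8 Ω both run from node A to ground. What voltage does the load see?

R2 ‖ R_L = (4.66 × 20.8)/(4.66 + 20.8) = 3.807 Ω.
Now apply the divider: V_out = 20.8 × 0.3529 = 7.341 mV.
(Unloaded it would be 8.33 mV; the load pulls it down.)

V_out ≈ 7.34 mV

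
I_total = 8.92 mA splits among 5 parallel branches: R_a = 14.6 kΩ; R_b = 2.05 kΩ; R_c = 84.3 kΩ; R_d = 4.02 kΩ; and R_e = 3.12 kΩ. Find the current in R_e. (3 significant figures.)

I ≈ 2.51 mA

Total conductance ΣG = 1/14.6 + 1/2.05 + 1/84.3 + 1/4.02 + 1/3.12 = 1.137 (units of 1/kΩ).
Current divider: I(R_e) = I_total · G_k/ΣG = 8.92 × (0.3205/1.137) = 8.92 × 0.2818 = 2.514 mA.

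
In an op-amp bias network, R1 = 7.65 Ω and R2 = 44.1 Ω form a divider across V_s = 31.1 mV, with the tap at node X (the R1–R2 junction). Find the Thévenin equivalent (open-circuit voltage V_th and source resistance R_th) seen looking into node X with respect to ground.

With X open, the divider is unloaded: V_th = 31.1 × 44.1/51.75 = 26.50 mV.
Looking into X with the source shorted: R_th = R1·R2/(R1+R2) = 7.650 × 44.1/51.75 = 6.519 Ω.

V_th ≈ 26.5 mV, R_th ≈ 6.52 Ω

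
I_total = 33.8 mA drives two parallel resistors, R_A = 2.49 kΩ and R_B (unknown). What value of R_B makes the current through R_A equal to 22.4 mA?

Two-branch current divider: I_A = I_total · R_B/(R_A + R_B).
With f = 0.6627, R_B = R_A · f/(1−f) = 2.49 × 1.965 = 4.893 kΩ.

R_B ≈ 4.89 kΩ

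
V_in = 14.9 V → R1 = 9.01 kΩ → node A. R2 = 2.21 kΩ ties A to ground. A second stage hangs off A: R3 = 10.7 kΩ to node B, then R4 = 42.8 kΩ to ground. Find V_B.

Node A sees R2 in parallel with the series input of stage 2, R3 + R4 = 53.50 kΩ.
R2 ‖ (R3+R4) = 2.122 kΩ.
First divider: V_A = V_in · 2.122/(9.01 + 2.122) = 2.841 V.
Then the unloaded second divider: V_B = V_A × R4/(R3+R4) = 2.841 × 0.8000 = 2.272 V.

V_B ≈ 2.27 V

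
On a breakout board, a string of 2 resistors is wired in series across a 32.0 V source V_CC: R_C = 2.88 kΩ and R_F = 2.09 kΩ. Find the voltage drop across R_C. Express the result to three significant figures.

V ≈ 18.5 V

Series total: ΣR = 2.88 + 2.09 = 4.970 kΩ.
V = V_CC · R/ΣR = 32.0 × 0.5795 = 18.54 V.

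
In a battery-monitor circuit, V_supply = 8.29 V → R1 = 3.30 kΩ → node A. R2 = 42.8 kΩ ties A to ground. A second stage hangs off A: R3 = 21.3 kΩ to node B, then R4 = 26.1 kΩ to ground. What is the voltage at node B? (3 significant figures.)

The second stage (R3 + R4 = 47.40 kΩ) loads node A in parallel with R2.
R2 ‖ (R3+R4) = 22.49 kΩ.
V_A = 8.29 × 22.49/(3.30 + 22.49) = 7.229 V.
Stage 2 is unloaded, so V_B = V_A · R4/(R3+R4) = 7.229 × 26.1/47.40 = 3.981 V.

V_B ≈ 3.98 V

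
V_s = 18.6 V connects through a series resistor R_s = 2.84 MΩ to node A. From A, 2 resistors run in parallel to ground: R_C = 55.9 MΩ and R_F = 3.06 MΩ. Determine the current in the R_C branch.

I ≈ 0.168 µA

Parallel bank: R_p = 1/(1/55.9 + 1/3.06) = 2.901 MΩ.
V_A by voltage divider: V_A = 18.6 × 2.901/(2.84 + 2.901) = 9.399 V.
I(R_C) = V_A / R_C = 9.399/55.9 = 0.1681 µA.
(Equivalently: I_total = 3.240 µA, then current-divider fraction G_k/ΣG = 0.05190.)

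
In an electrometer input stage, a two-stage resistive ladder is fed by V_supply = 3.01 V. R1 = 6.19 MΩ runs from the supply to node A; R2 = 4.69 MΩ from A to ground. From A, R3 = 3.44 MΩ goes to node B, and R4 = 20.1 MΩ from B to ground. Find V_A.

V_A ≈ 1.17 V

Node A sees R2 in parallel with the series input of stage 2, R3 + R4 = 23.54 MΩ.
R2 ‖ (R3+R4) = 3.911 MΩ.
First divider: V_A = V_supply · 3.911/(6.19 + 3.911) = 1.165 V.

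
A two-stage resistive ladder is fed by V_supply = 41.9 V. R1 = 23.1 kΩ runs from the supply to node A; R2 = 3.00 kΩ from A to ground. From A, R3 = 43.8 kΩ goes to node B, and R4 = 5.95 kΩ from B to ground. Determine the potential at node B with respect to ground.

V_B ≈ 0.547 V

Looking into the second stage from A: R3 + R4 = 49.75 kΩ appears in parallel with R2.
Effective lower resistance at A: R2 ‖ 49.75 = 2.829 kΩ.
V_A = 41.9 × 2.829/(23.1 + 2.829) = 4.572 V.
Then the unloaded second divider: V_B = V_A × R4/(R3+R4) = 4.572 × 0.1196 = 0.5468 V.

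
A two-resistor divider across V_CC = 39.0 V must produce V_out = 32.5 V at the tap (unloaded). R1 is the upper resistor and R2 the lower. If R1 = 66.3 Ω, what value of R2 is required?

R2 ≈ 332 Ω

Required fraction k = V_out/V_CC = 0.8333.
So R2 = R1 · V_out/(V_CC − V_out) = 66.3 × 32.5/(39.0 − 32.5) = 66.3 × 5.000 = 331.5 Ω.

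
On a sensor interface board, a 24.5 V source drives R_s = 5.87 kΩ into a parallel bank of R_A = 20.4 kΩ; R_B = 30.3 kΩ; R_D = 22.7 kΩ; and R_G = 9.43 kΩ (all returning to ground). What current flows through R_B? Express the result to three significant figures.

I ≈ 0.342 mA

Parallel bank: R_p = 1/(1/20.4 + 1/30.3 + 1/22.7 + 1/9.43) = 4.308 kΩ.
Node voltage V_A = V_CC · R_p/(R_s + R_p) = 24.5 × 0.4233 = 10.37 V.
Branch current I = V_A/R_B = 10.37/30.3 = 0.3422 mA.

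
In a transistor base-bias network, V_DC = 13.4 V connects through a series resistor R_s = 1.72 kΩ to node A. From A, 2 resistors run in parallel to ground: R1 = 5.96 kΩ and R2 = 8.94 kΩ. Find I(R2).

I ≈ 1.01 mA

Parallel bank: R_p = 1/(1/5.96 + 1/8.94) = 3.576 kΩ.
V_A = 13.4 × 3.576/5.296 = 9.048 V.
I(R2) = V_A / R2 = 9.048/8.94 = 1.012 mA.
(Equivalently: I_total = 2.530 mA, then current-divider fraction G_k/ΣG = 0.4000.)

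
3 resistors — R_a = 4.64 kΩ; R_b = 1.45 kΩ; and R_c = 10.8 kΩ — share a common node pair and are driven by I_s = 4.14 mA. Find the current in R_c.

Total conductance ΣG = 1/4.64 + 1/1.45 + 1/10.8 = 0.9978 (units of 1/kΩ).
Current divider: I(R_c) = I_s · G_k/ΣG = 4.14 × (0.09259/0.9978) = 4.14 × 0.09280 = 0.3842 mA.

I ≈ 0.384 mA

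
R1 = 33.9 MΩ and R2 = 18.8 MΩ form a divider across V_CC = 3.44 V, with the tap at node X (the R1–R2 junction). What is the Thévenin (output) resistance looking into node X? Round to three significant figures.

Zeroing V_CC shorts the top of R1 to ground, so R_th = R1 ‖ R2 = 12.09 MΩ.

R_th ≈ 12.1 MΩ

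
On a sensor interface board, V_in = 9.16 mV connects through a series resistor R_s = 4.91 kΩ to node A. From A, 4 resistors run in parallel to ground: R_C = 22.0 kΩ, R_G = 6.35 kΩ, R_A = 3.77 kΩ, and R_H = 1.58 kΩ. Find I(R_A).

I ≈ 0.379 µA

Parallel bank: R_p = 1/(1/22.0 + 1/6.35 + 1/3.77 + 1/1.58) = 0.9082 kΩ.
Node voltage V_A = V_in · R_p/(R_s + R_p) = 9.16 × 0.1561 = 1.430 mV.
I(R_A) = V_A / R_A = 1.430/3.77 = 0.3793 µA.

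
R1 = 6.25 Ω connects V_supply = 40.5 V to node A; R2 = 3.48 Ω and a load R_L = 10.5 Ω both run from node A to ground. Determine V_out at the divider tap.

First combine the lower leg with the load: R2 ‖ R_L = 2.614 Ω.
Voltage divider with the loaded lower leg: V_out = 40.5 × 2.614/(6.25 + 2.614) = 40.5 × 0.2949 = 11.94 V.
(Unloaded it would be 14.5 V; the load pulls it down.)

V_out ≈ 11.9 V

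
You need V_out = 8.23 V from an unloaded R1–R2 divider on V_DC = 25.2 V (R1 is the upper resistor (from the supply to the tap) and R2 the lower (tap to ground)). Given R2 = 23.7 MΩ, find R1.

R1 ≈ 48.9 MΩ

Required fraction k = V_out/V_DC = 0.3266.
Rearranging, R1 = R2·(1−k)/k = 23.7 × 2.062 = 48.87 MΩ.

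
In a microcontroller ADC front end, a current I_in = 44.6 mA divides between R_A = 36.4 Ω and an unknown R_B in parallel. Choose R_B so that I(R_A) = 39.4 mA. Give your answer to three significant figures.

Two-branch current divider: I_A = I_in · R_B/(R_A + R_B).
39.4/44.6 = R_B/(R_A + R_B) → R_B = R_A · (0.8834)/(1 − 0.8834) = 36.4 × 7.577 = 275.8 Ω.

R_B ≈ 276 Ω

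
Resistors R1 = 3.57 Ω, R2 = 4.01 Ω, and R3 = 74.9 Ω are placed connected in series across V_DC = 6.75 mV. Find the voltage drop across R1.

Series total: ΣR = 3.57 + 4.01 + 74.9 = 82.48 Ω.
V = V_DC · R/ΣR = 6.75 × 0.04328 = 0.2922 mV.

V ≈ 0.292 mV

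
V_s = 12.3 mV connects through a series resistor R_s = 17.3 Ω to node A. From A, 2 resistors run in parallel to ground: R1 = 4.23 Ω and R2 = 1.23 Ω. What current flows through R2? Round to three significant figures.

I ≈ 0.522 mA

Parallel bank: R_p = 1/(1/4.23 + 1/1.23) = 0.9529 Ω.
Node voltage V_A = V_s · R_p/(R_s + R_p) = 12.3 × 0.05221 = 0.6421 mV.
Branch current I = V_A/R2 = 0.6421/1.23 = 0.5221 mA.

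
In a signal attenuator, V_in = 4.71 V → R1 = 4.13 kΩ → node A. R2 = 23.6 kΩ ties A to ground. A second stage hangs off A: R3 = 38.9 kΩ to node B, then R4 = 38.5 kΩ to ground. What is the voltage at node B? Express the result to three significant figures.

Node A sees R2 in parallel with the series input of stage 2, R3 + R4 = 77.40 kΩ.
Effective lower resistance at A: R2 ‖ 77.40 = 18.09 kΩ.
V_A = 4.71 × 18.09/(4.13 + 18.09) = 3.834 V.
V_B = V_A × 0.4974 = 1.907 V.

V_B ≈ 1.91 V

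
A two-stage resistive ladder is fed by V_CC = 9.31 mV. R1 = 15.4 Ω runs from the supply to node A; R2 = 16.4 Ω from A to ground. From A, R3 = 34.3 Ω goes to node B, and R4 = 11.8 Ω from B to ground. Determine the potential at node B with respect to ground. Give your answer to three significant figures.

Looking into the second stage from A: R3 + R4 = 46.10 Ω appears in parallel with R2.
Effective lower resistance at A: R2 ‖ 46.10 = 12.10 Ω.
First divider: V_A = V_CC · 12.10/(15.4 + 12.10) = 4.096 mV.
Stage 2 is unloaded, so V_B = V_A · R4/(R3+R4) = 4.096 × 11.8/46.10 = 1.048 mV.

V_B ≈ 1.05 mV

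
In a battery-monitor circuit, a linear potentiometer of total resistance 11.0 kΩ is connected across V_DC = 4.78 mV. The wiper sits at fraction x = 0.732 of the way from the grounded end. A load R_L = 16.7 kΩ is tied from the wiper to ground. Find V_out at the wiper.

V_out ≈ 3.10 mV

Split the track: R_lower = x·R_p = 8.052 kΩ, R_upper = (1−x)·R_p = 2.948 kΩ.
R_L loads the lower segment: effective lower R = 5.433 kΩ.
Then V_out = V_DC · 5.433/(2.948 + 5.433) = 3.099 mV.
(Unloaded: V_out = x·V_DC = 3.50 mV.)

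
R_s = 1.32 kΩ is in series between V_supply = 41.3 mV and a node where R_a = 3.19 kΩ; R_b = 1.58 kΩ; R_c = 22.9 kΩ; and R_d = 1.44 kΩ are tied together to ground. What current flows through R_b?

Equivalent of the parallel group: R_p = 0.5936 kΩ.
V_A by voltage divider: V_A = 41.3 × 0.5936/(1.32 + 0.5936) = 12.81 mV.
Branch current I = V_A/R_b = 12.81/1.58 = 8.109 µA.
(Check via current divider: I_total = 21.58 µA; share G_k/ΣG = 0.3757 → same result.)

I ≈ 8.11 µA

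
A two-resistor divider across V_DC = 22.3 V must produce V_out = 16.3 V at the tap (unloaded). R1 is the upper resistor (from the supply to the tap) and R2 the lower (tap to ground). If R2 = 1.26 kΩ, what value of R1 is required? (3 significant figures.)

The divider ratio is R2/(R1+R2) = 16.3/22.3 = 0.7309.
So R1 = R2 · (V_DC/V_out − 1) = 1.26 × (22.3/16.3 − 1) = 1.26 × 0.3681 = 0.4638 kΩ.

R1 ≈ 0.464 kΩ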